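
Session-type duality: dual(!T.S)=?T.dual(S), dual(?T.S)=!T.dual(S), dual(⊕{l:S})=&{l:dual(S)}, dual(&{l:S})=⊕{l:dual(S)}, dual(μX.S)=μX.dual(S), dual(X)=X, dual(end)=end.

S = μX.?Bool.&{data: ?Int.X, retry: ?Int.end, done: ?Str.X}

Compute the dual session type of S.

μX → μX  (μ self-dual)
  ?Bool → !Bool
    &{data,retry,done} → ⊕{data,retry,done}  (offer→select)
      [data]
        ?Int → !Int
          dual(X) = X
      [retry]
        ?Int → !Int
          dual(end) = end
      [done]
        ?Str → !Str
          dual(X) = X

μX.!Bool.⊕{data: !Int.X, retry: !Int.end, done: !Str.X}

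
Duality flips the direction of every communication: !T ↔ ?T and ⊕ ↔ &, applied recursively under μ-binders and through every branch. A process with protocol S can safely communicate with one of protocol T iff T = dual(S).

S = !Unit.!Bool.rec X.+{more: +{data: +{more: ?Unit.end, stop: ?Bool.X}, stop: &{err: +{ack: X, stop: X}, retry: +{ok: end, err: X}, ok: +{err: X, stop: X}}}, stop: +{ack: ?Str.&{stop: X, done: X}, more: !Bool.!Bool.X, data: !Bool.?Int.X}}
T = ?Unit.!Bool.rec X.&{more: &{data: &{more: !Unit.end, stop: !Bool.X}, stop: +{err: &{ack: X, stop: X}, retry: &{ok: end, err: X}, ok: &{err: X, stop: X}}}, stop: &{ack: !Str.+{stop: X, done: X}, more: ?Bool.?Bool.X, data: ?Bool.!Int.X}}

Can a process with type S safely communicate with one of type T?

NO

!Unit vs ?Unit  ok
  !Bool vs !Bool  ✗ same direction on both sides — not dual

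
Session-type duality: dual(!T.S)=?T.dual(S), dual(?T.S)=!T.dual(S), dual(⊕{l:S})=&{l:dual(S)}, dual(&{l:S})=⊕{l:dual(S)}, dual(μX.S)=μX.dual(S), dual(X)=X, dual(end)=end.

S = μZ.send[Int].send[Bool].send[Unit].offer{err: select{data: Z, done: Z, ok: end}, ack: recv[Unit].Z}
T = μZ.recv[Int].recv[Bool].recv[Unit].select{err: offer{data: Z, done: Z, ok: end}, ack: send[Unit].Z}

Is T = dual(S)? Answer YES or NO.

YES

μZ ‖ μZ  ✓ (rec unchanged)
  send[Int] ‖ recv[Int]  ✓
    send[Bool] ‖ recv[Bool]  ✓
      send[Unit] ‖ recv[Unit]  ✓
        offer{err,ack} ‖ select{err,ack}  ✓ same labels
          • err:
            select{data,done,ok} ‖ offer{data,done,ok}  ✓ same labels
              • data:
                Z ‖ Z  ✓
              • done:
                Z ‖ Z  ✓
              • ok:
                end ‖ end  ✓
          • ack:
            recv[Unit] ‖ send[Unit]  ✓
              Z ‖ Z  ✓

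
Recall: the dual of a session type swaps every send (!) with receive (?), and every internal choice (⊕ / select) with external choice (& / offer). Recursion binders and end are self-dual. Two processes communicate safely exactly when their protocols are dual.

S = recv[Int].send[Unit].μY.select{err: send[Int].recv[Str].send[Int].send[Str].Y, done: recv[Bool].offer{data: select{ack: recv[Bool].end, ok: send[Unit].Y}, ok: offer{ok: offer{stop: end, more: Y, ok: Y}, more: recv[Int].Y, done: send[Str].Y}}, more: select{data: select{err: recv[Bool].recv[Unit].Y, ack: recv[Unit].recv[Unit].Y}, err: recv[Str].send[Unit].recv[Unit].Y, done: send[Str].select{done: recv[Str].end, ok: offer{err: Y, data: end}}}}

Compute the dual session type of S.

recv[Int] ↦ send[Int]
  send[Unit] ↦ recv[Unit]
    μY ↦ μY  (binder kept)
      select{err,done,more} ↦ offer{err,done,more}  (internal→external)
        [err]
          send[Int] ↦ recv[Int]
            recv[Str] ↦ send[Str]
              send[Int] ↦ recv[Int]
                send[Str] ↦ recv[Str]
                  Y ↦ Y
        [done]
          recv[Bool] ↦ send[Bool]
            offer{data,ok} ↦ select{data,ok}  (external→internal)
              [data]
                select{ack,ok} ↦ offer{ack,ok}  (internal→external)
                  [ack]
                    recv[Bool] ↦ send[Bool]
                      end ↦ end
                  [ok]
                    send[Unit] ↦ recv[Unit]
                      Y ↦ Y
              [ok]
                offer{ok,more,done} ↦ select{ok,more,done}  (external→internal)
                  [ok]
                    offer{stop,more,ok} ↦ select{stop,more,ok}  (external→internal)
                      [stop]
                        end ↦ end
                      [more]
                        Y ↦ Y
                      [ok]
                        Y ↦ Y
                  [more]
                    recv[Int] ↦ send[Int]
                      Y ↦ Y
                  [done]
                    send[Str] ↦ recv[Str]
                      Y ↦ Y
        [more]
          select{data,err,done} ↦ offer{data,err,done}  (internal→external)
            [data]
              select{err,ack} ↦ offer{err,ack}  (internal→external)
                [err]
                  recv[Bool] ↦ send[Bool]
                    recv[Unit] ↦ send[Unit]
                      Y ↦ Y
                [ack]
                  recv[Unit] ↦ send[Unit]
                    recv[Unit] ↦ send[Unit]
                      Y ↦ Y
            [err]
              recv[Str] ↦ send[Str]
                send[Unit] ↦ recv[Unit]
                  recv[Unit] ↦ send[Unit]
                    Y ↦ Y
            [done]
              send[Str] ↦ recv[Str]
                select{done,ok} ↦ offer{done,ok}  (internal→external)
                  [done]
                    recv[Str] ↦ send[Str]
                      end ↦ end
                  [ok]
                    offer{err,data} ↦ select{err,data}  (external→internal)
                      [err]
                        Y ↦ Y
                      [data]
                        end ↦ end

send[Int].recv[Unit].μY.offer{err: recv[Int].send[Str].recv[Int].recv[Str].Y, done: send[Bool].select{data: offer{ack: send[Bool].end, ok: recv[Unit].Y}, ok: select{ok: select{stop: end, more: Y, ok: Y}, more: send[Int].Y, done: recv[Str].Y}}, more: offer{data: offer{err: send[Bool].send[Unit].Y, ack: send[Unit].send[Unit].Y}, err: send[Str].recv[Unit].send[Unit].Y, done: recv[Str].offer{done: send[Str].end, ok: select{err: Y, data: end}}}}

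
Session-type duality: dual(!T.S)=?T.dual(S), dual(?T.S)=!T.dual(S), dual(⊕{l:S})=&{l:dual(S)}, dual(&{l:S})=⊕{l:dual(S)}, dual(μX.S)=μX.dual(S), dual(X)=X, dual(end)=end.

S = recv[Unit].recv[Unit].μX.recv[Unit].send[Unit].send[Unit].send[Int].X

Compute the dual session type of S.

send[Unit].send[Unit].μX.send[Unit].recv[Unit].recv[Unit].recv[Int].X

recv[Unit] = send[Unit]
  recv[Unit] = send[Unit]
    μX = μX  (binder kept)
      recv[Unit] = send[Unit]
        send[Unit] = recv[Unit]
          send[Unit] = recv[Unit]
            send[Int] = recv[Int]
              X self-dual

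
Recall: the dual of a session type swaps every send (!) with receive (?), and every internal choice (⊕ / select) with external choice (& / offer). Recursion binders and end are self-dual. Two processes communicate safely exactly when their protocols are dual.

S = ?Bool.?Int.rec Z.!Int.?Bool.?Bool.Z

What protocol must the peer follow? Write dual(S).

?Bool ↦ !Bool
  ?Int ↦ !Int
    rec Z ↦ rec Z  (binder kept)
      !Int ↦ ?Int
        ?Bool ↦ !Bool
          ?Bool ↦ !Bool
            Z ↦ Z

!Bool.!Int.rec Z.?Int.!Bool.!Bool.Z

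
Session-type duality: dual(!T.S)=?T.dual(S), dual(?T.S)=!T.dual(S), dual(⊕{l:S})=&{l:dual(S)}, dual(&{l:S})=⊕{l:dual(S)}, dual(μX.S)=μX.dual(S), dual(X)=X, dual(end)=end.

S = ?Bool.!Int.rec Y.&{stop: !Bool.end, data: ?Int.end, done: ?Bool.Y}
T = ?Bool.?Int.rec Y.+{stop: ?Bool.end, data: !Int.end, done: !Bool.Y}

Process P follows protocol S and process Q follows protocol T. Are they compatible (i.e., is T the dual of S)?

NO

?Bool | ?Bool  ✗ same direction on both sides — not dual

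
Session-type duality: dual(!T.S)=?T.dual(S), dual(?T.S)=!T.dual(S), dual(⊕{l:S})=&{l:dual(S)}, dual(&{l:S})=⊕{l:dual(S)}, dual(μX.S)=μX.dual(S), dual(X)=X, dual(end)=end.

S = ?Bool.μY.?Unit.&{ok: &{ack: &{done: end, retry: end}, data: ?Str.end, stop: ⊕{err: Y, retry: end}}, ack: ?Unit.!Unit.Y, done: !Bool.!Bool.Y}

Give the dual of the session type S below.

!Bool.μY.!Unit.⊕{ok: ⊕{ack: ⊕{done: end, retry: end}, data: !Str.end, stop: &{err: Y, retry: end}}, ack: !Unit.?Unit.Y, done: ?Bool.?Bool.Y}

?Bool = !Bool
  μY = μY  (binder kept)
    ?Unit = !Unit
      &{ok,ack,done} = ⊕{ok,ack,done}  (&→⊕)
        [ok]
          &{ack,data,stop} = ⊕{ack,data,stop}  (&→⊕)
            [ack]
              &{done,retry} = ⊕{done,retry}  (&→⊕)
                [done]
                  dual(end) = end
                [retry]
                  dual(end) = end
            [data]
              ?Str = !Str
                dual(end) = end
            [stop]
              ⊕{err,retry} = &{err,retry}  (internal→external)
                [err]
                  dual(Y) = Y
                [retry]
                  dual(end) = end
        [ack]
          ?Unit = !Unit
            !Unit = ?Unit
              dual(Y) = Y
        [done]
          !Bool = ?Bool
            !Bool = ?Bool
              dual(Y) = Y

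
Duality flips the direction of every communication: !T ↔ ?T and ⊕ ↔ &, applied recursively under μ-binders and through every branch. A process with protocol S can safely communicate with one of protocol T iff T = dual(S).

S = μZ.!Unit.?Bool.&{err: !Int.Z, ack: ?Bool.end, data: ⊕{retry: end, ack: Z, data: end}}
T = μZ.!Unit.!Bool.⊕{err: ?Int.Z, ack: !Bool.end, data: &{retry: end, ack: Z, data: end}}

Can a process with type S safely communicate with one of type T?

NO

μZ ‖ μZ  ✓ (binder kept)
  !Unit ‖ !Unit  ✗ same direction on both sides — not dual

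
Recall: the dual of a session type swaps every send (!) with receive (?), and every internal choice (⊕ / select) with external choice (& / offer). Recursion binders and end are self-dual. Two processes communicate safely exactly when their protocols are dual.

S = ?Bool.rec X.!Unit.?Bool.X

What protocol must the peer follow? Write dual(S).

?Bool ↦ !Bool
  rec X ↦ rec X  (μ self-dual)
    !Unit ↦ ?Unit
      ?Bool ↦ !Bool
        dual(X) = X

!Bool.rec X.?Unit.!Bool.X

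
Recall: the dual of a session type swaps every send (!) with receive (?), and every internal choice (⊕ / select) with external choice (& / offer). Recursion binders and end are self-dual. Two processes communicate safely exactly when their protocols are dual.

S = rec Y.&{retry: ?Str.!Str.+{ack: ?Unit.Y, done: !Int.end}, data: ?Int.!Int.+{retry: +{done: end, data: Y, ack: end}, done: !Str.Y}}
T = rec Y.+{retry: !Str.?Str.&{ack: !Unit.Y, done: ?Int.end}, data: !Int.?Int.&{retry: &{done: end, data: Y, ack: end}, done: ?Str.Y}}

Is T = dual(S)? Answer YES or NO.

YES

rec Y ‖ rec Y  ok (binder kept)
  &{retry,data} ‖ +{retry,data}  ok labels match
    [retry]
      ?Str ‖ !Str  ok
        !Str ‖ ?Str  ok
          +{ack,done} ‖ &{ack,done}  ok labels match
            [ack]
              ?Unit ‖ !Unit  ok
                Y ‖ Y  ok
            [done]
              !Int ‖ ?Int  ok
                end ‖ end  ok
    [data]
      ?Int ‖ !Int  ok
        !Int ‖ ?Int  ok
          +{retry,done} ‖ &{retry,done}  ok labels match
            [retry]
              +{done,data,ack} ‖ &{done,data,ack}  ok labels match
                [done]
                  end ‖ end  ok
                [data]
                  Y ‖ Y  ok
                [ack]
                  end ‖ end  ok
            [done]
              !Str ‖ ?Str  ok
                Y ‖ Y  ok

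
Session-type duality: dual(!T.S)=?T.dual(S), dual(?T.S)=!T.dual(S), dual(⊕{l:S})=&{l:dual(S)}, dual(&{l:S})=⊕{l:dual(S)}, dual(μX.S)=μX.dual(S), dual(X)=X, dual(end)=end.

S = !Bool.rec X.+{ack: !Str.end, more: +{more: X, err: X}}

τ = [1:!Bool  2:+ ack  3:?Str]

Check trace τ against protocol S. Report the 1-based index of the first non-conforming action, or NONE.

step 1: !Bool  ok  residual = rec X.…
step 2: + ack  ok  residual = !Str.end
step 3: got ?Str, protocol expects !Str  ✗

3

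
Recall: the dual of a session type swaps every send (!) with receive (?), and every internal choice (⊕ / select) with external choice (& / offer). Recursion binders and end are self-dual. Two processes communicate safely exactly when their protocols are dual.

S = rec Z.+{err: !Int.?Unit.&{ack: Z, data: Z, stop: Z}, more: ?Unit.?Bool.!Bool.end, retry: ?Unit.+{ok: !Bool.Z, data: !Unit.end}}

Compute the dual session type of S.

rec Z ↦ rec Z  (μ self-dual)
  +{err,more,retry} ↦ &{err,more,retry}  (internal→external)
    • err:
      !Int ↦ ?Int
        ?Unit ↦ !Unit
          &{ack,data,stop} ↦ +{ack,data,stop}  (&→⊕)
            • ack:
              Z self-dual
            • data:
              Z self-dual
            • stop:
              Z self-dual
    • more:
      ?Unit ↦ !Unit
        ?Bool ↦ !Bool
          !Bool ↦ ?Bool
            end self-dual
    • retry:
      ?Unit ↦ !Unit
        +{ok,data} ↦ &{ok,data}  (internal→external)
          • ok:
            !Bool ↦ ?Bool
              Z self-dual
          • data:
            !Unit ↦ ?Unit
              end self-dual

rec Z.&{err: ?Int.!Unit.+{ack: Z, data: Z, stop: Z}, more: !Unit.!Bool.?Bool.end, retry: !Unit.&{ok: ?Bool.Z, data: ?Unit.end}}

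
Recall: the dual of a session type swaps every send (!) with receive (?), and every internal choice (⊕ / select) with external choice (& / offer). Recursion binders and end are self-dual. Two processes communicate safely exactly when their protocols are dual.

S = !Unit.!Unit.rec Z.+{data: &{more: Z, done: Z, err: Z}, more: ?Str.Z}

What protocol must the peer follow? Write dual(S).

!Unit → ?Unit
  !Unit → ?Unit
    rec Z → rec Z  (binder kept)
      +{data,more} → &{data,more}  (select→offer)
        • data:
          &{more,done,err} → +{more,done,err}  (&→⊕)
            • more:
              dual(Z) = Z
            • done:
              dual(Z) = Z
            • err:
              dual(Z) = Z
        • more:
          ?Str → !Str
            dual(Z) = Z

?Unit.?Unit.rec Z.&{data: +{more: Z, done: Z, err: Z}, more: !Str.Z}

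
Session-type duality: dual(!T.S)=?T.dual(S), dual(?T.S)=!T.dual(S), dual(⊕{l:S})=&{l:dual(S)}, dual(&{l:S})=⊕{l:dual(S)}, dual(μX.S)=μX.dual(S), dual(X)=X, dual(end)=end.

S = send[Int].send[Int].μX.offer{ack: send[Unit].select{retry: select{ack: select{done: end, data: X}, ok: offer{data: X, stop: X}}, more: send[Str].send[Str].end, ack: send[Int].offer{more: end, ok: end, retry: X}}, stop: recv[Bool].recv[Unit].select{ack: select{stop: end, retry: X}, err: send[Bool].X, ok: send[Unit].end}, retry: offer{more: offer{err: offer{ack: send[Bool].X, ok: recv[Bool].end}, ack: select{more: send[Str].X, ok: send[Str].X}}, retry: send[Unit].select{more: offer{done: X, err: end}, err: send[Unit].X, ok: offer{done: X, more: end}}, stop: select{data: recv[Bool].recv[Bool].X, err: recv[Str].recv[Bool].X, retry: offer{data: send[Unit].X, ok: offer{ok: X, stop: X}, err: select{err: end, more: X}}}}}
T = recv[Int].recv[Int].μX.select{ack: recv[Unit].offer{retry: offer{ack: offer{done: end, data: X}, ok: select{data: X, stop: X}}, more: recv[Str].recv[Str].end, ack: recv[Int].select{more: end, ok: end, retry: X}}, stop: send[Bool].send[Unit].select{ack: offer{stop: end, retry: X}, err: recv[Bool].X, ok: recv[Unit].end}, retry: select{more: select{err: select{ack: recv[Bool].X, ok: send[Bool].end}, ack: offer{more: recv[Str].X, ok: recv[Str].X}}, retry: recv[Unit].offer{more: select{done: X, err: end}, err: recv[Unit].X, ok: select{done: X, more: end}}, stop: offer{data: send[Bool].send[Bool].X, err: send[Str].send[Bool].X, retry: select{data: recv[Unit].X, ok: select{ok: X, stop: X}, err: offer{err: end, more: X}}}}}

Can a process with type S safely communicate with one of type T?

NO

send[Int] ‖ recv[Int]  ok
  send[Int] ‖ recv[Int]  ok
    μX ‖ μX  ok (binder kept)
      offer{ack,stop,retry} ‖ select{ack,stop,retry}  ok labels match
        • ack:
          send[Unit] ‖ recv[Unit]  ok
            select{retry,more,ack} ‖ offer{retry,more,ack}  ok labels match
              • retry:
                select{ack,ok} ‖ offer{ack,ok}  ok labels match
                  • ack:
                    select{done,data} ‖ offer{done,data}  ok labels match
                      • done:
                        end ‖ end  ok
                      • data:
                        X ‖ X  ok
                  • ok:
                    offer{data,stop} ‖ select{data,stop}  ok labels match
                      • data:
                        X ‖ X  ok
                      • stop:
                        X ‖ X  ok
              • more:
                send[Str] ‖ recv[Str]  ok
                  send[Str] ‖ recv[Str]  ok
                    end ‖ end  ok
              • ack:
                send[Int] ‖ recv[Int]  ok
                  offer{more,ok,retry} ‖ select{more,ok,retry}  ok labels match
                    • more:
                      end ‖ end  ok
                    • ok:
                      end ‖ end  ok
                    • retry:
                      X ‖ X  ok
        • stop:
          recv[Bool] ‖ send[Bool]  ok
            recv[Unit] ‖ send[Unit]  ok
              select{ack,err,ok} ‖ select{ack,err,ok}  ✗ choice polarity not flipped — not dual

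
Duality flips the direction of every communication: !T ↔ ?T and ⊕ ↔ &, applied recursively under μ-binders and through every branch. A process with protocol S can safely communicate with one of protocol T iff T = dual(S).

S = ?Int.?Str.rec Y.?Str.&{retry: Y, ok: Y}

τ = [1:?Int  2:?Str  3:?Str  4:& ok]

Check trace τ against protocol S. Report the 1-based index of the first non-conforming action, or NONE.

step 1: ?Int  ok  residual = ?Str.rec Y.…
step 2: ?Str  ok  residual = rec Y.…
step 3: ?Str  ok  residual = &{retry: rec Y.…, ok: rec Y.…}
step 4: & ok  ok  residual = rec Y.…
τ conforms to S (length 4)

NONE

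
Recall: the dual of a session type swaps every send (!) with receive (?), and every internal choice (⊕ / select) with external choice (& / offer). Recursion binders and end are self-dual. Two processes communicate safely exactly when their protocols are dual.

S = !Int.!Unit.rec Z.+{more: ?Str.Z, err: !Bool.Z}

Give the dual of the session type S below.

!Int ↦ ?Int
  !Unit ↦ ?Unit
    rec Z ↦ rec Z  (rec unchanged)
      +{more,err} ↦ &{more,err}  (⊕→&)
        [more]
          ?Str ↦ !Str
            Z ↦ Z
        [err]
          !Bool ↦ ?Bool
            Z ↦ Z

?Int.?Unit.rec Z.&{more: !Str.Z, err: ?Bool.Z}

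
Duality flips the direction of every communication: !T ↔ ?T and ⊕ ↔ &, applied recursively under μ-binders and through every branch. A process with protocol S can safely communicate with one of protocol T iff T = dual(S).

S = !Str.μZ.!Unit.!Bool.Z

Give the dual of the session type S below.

!Str = ?Str
  μZ = μZ  (binder kept)
    !Unit = ?Unit
      !Bool = ?Bool
        Z ↦ Z

?Str.μZ.?Unit.?Bool.Z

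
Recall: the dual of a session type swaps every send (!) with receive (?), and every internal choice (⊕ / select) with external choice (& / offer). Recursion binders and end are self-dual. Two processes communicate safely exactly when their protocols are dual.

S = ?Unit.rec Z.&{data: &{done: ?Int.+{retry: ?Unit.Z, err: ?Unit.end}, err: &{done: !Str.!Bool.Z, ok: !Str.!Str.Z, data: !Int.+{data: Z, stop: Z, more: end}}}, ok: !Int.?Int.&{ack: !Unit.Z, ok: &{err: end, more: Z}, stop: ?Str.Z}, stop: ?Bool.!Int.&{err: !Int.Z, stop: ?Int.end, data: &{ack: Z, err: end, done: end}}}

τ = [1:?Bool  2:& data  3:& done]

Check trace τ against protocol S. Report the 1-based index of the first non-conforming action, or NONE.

1

step 1: got ?Bool, protocol expects ?Unit  ✗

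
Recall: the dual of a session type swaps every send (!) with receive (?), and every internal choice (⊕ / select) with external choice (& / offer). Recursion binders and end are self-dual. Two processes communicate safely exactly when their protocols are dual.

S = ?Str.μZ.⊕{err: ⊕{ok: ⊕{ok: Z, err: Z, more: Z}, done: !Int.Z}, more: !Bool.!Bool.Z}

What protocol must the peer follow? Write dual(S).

!Str.μZ.&{err: &{ok: &{ok: Z, err: Z, more: Z}, done: ?Int.Z}, more: ?Bool.?Bool.Z}

?Str → !Str
  μZ → μZ  (rec unchanged)
    ⊕{err,more} → &{err,more}  (select→offer)
      • err:
        ⊕{ok,done} → &{ok,done}  (select→offer)
          • ok:
            ⊕{ok,err,more} → &{ok,err,more}  (select→offer)
              • ok:
                Z self-dual
              • err:
                Z self-dual
              • more:
                Z self-dual
          • done:
            !Int → ?Int
              Z self-dual
      • more:
        !Bool → ?Bool
          !Bool → ?Bool
            Z self-dual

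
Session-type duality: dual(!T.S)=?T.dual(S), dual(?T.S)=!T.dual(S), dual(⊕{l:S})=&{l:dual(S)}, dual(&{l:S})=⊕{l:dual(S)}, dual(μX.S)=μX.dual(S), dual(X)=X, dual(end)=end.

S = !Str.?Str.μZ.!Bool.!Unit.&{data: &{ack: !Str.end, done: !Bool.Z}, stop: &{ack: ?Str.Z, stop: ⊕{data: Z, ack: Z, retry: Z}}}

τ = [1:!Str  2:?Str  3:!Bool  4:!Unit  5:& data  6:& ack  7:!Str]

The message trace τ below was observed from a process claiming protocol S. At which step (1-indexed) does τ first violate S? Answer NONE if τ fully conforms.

[1] !Str  ✓  state: ?Str.μZ.…
[2] ?Str  ✓  state: μZ.…
[3] !Bool  ✓  state: !Unit.&{data: &{ack: !Str.end, done: !Bool.μZ.…}, stop: &{ack: ?Str.μZ.…, stop: ⊕{data: μZ.…, ack: μZ.…, retry: μZ.…}}}
[4] !Unit  ✓  state: &{data: &{ack: !Str.end, done: !Bool.μZ.…}, stop: &{ack: ?Str.μZ.…, stop: ⊕{data: μZ.…, ack: μZ.…, retry: μZ.…}}}
[5] & data  ✓  state: &{ack: !Str.end, done: !Bool.μZ.…}
[6] & ack  ✓  state: !Str.end
[7] !Str  ✓  state: end
all 7 steps conform

NONE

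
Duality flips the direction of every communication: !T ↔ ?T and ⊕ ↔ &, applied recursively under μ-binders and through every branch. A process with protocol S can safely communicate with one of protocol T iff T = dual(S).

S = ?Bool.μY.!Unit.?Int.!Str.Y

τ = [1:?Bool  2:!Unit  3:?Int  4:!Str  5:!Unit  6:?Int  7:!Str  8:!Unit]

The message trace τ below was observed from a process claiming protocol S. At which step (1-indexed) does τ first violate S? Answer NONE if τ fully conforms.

NONE

[1] ?Bool  match  now at μY.…
[2] !Unit  match  now at ?Int.!Str.μY.…
[3] ?Int  match  now at !Str.μY.…
[4] !Str  match  now at μY.…
[5] !Unit  match  now at ?Int.!Str.μY.…
[6] ?Int  match  now at !Str.μY.…
[7] !Str  match  now at μY.…
[8] !Unit  match  now at ?Int.!Str.μY.…
τ conforms to S (length 8)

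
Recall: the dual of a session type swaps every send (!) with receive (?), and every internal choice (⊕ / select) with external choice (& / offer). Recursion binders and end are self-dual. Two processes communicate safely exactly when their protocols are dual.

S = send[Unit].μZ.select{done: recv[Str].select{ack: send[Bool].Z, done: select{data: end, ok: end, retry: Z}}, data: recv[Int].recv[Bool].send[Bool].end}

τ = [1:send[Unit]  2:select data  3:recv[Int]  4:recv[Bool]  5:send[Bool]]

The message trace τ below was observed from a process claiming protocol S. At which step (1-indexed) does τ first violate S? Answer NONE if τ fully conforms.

@1 send[Unit]  ok  now at μZ.…
@2 select data  ok  now at recv[Int].recv[Bool].send[Bool].end
@3 recv[Int]  ok  now at recv[Bool].send[Bool].end
@4 recv[Bool]  ok  now at send[Bool].end
@5 send[Bool]  ok  now at end
τ conforms to S (length 5)

NONE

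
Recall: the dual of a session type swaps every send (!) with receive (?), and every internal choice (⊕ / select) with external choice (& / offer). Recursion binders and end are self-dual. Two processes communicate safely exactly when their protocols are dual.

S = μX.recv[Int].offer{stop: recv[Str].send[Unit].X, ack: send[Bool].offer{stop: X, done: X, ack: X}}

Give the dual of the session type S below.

μX.send[Int].select{stop: send[Str].recv[Unit].X, ack: recv[Bool].select{stop: X, done: X, ack: X}}

μX ↦ μX  (binder kept)
  recv[Int] ↦ send[Int]
    offer{stop,ack} ↦ select{stop,ack}  (external→internal)
      case stop:
        recv[Str] ↦ send[Str]
          send[Unit] ↦ recv[Unit]
            dual(X) = X
      case ack:
        send[Bool] ↦ recv[Bool]
          offer{stop,done,ack} ↦ select{stop,done,ack}  (external→internal)
            case stop:
              dual(X) = X
            case done:
              dual(X) = X
            case ack:
              dual(X) = X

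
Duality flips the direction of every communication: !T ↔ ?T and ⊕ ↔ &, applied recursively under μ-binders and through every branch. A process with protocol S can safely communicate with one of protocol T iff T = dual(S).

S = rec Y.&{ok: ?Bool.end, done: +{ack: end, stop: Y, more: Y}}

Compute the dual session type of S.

rec Y → rec Y  (rec unchanged)
  &{ok,done} → +{ok,done}  (external→internal)
    case ok:
      ?Bool → !Bool
        end ↦ end
    case done:
      +{ack,stop,more} → &{ack,stop,more}  (select→offer)
        case ack:
          end ↦ end
        case stop:
          Y ↦ Y
        case more:
          Y ↦ Y

rec Y.+{ok: !Bool.end, done: &{ack: end, stop: Y, more: Y}}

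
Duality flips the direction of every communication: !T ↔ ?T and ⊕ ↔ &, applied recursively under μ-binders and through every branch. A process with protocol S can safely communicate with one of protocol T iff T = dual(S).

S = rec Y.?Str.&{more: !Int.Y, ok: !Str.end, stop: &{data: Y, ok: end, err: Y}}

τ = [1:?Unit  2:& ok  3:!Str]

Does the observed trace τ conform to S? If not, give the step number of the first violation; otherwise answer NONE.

1

step 1: got ?Unit, protocol expects ?Str  ✗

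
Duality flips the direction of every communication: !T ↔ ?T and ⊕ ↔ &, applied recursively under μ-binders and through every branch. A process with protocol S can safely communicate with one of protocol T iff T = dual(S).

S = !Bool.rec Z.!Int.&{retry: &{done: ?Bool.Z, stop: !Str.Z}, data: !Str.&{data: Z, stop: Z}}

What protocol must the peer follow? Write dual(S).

?Bool.rec Z.?Int.+{retry: +{done: !Bool.Z, stop: ?Str.Z}, data: ?Str.+{data: Z, stop: Z}}

!Bool → ?Bool
  rec Z → rec Z  (μ self-dual)
    !Int → ?Int
      &{retry,data} → +{retry,data}  (external→internal)
        case retry:
          &{done,stop} → +{done,stop}  (external→internal)
            case done:
              ?Bool → !Bool
                Z ↦ Z
            case stop:
              !Str → ?Str
                Z ↦ Z
        case data:
          !Str → ?Str
            &{data,stop} → +{data,stop}  (external→internal)
              case data:
                Z ↦ Z
              case stop:
                Z ↦ Z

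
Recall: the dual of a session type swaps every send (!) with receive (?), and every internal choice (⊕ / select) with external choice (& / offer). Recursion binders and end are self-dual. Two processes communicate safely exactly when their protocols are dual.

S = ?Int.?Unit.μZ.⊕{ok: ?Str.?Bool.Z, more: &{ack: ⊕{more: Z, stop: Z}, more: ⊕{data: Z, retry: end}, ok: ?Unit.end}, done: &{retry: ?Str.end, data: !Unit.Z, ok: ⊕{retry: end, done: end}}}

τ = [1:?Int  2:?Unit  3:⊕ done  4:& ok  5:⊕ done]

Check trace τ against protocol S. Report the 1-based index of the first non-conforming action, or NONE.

NONE

@1 ?Int  match  residual = ?Unit.μZ.…
@2 ?Unit  match  residual = μZ.…
@3 ⊕ done  match  residual = &{retry: ?Str.end, data: !Unit.μZ.…, ok: ⊕{retry: end, done: end}}
@4 & ok  match  residual = ⊕{retry: end, done: end}
@5 ⊕ done  match  residual = end
trace exhausted — no violation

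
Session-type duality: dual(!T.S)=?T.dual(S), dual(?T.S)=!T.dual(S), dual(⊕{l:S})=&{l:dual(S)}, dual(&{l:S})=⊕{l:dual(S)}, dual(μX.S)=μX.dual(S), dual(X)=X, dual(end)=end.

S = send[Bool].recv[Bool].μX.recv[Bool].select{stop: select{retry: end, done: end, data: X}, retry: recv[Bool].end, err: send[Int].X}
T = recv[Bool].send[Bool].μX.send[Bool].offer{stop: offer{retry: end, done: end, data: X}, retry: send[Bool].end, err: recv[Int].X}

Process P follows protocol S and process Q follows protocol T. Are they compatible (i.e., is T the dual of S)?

YES

send[Bool] | recv[Bool]  ok
  recv[Bool] | send[Bool]  ok
    μX | μX  ok (μ self-dual)
      recv[Bool] | send[Bool]  ok
        select{stop,retry,err} | offer{stop,retry,err}  ok same labels
          • stop:
            select{retry,done,data} | offer{retry,done,data}  ok same labels
              • retry:
                end | end  ok
              • done:
                end | end  ok
              • data:
                X | X  ok
          • retry:
            recv[Bool] | send[Bool]  ok
              end | end  ok
          • err:
            send[Int] | recv[Int]  ok
              X | X  ok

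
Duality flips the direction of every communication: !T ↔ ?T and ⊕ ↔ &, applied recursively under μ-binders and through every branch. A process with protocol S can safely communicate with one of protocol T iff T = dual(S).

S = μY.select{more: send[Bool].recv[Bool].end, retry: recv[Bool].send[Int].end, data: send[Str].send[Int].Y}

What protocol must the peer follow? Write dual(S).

μY = μY  (rec unchanged)
  select{more,retry,data} = offer{more,retry,data}  (⊕→&)
    case more:
      send[Bool] = recv[Bool]
        recv[Bool] = send[Bool]
          end self-dual
    case retry:
      recv[Bool] = send[Bool]
        send[Int] = recv[Int]
          end self-dual
    case data:
      send[Str] = recv[Str]
        send[Int] = recv[Int]
          Y self-dual

μY.offer{more: recv[Bool].send[Bool].end, retry: send[Bool].recv[Int].end, data: recv[Str].recv[Int].Y}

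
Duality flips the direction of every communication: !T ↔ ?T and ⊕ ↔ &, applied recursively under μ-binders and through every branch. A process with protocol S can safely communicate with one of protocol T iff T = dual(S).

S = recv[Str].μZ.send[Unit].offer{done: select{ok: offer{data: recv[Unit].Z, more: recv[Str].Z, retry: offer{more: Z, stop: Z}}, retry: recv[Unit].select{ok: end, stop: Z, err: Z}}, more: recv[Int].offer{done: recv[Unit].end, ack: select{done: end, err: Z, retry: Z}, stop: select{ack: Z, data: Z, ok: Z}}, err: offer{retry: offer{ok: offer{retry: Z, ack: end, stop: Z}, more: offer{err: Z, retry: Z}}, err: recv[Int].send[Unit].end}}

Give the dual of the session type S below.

send[Str].μZ.recv[Unit].select{done: offer{ok: select{data: send[Unit].Z, more: send[Str].Z, retry: select{more: Z, stop: Z}}, retry: send[Unit].offer{ok: end, stop: Z, err: Z}}, more: send[Int].select{done: send[Unit].end, ack: offer{done: end, err: Z, retry: Z}, stop: offer{ack: Z, data: Z, ok: Z}}, err: select{retry: select{ok: select{retry: Z, ack: end, stop: Z}, more: select{err: Z, retry: Z}}, err: send[Int].recv[Unit].end}}

recv[Str] → send[Str]
  μZ → μZ  (binder kept)
    send[Unit] → recv[Unit]
      offer{done,more,err} → select{done,more,err}  (&→⊕)
        case done:
          select{ok,retry} → offer{ok,retry}  (select→offer)
            case ok:
              offer{data,more,retry} → select{data,more,retry}  (&→⊕)
                case data:
                  recv[Unit] → send[Unit]
                    dual(Z) = Z
                case more:
                  recv[Str] → send[Str]
                    dual(Z) = Z
                case retry:
                  offer{more,stop} → select{more,stop}  (&→⊕)
                    case more:
                      dual(Z) = Z
                    case stop:
                      dual(Z) = Z
            case retry:
              recv[Unit] → send[Unit]
                select{ok,stop,err} → offer{ok,stop,err}  (select→offer)
                  case ok:
                    dual(end) = end
                  case stop:
                    dual(Z) = Z
                  case err:
                    dual(Z) = Z
        case more:
          recv[Int] → send[Int]
            offer{done,ack,stop} → select{done,ack,stop}  (&→⊕)
              case done:
                recv[Unit] → send[Unit]
                  dual(end) = end
              case ack:
                select{done,err,retry} → offer{done,err,retry}  (select→offer)
                  case done:
                    dual(end) = end
                  case err:
                    dual(Z) = Z
                  case retry:
                    dual(Z) = Z
              case stop:
                select{ack,data,ok} → offer{ack,data,ok}  (select→offer)
                  case ack:
                    dual(Z) = Z
                  case data:
                    dual(Z) = Z
                  case ok:
                    dual(Z) = Z
        case err:
          offer{retry,err} → select{retry,err}  (&→⊕)
            case retry:
              offer{ok,more} → select{ok,more}  (&→⊕)
                case ok:
                  offer{retry,ack,stop} → select{retry,ack,stop}  (&→⊕)
                    case retry:
                      dual(Z) = Z
                    case ack:
                      dual(end) = end
                    case stop:
                      dual(Z) = Z
                case more:
                  offer{err,retry} → select{err,retry}  (&→⊕)
                    case err:
                      dual(Z) = Z
                    case retry:
                      dual(Z) = Z
            case err:
              recv[Int] → send[Int]
                send[Unit] → recv[Unit]
                  dual(end) = end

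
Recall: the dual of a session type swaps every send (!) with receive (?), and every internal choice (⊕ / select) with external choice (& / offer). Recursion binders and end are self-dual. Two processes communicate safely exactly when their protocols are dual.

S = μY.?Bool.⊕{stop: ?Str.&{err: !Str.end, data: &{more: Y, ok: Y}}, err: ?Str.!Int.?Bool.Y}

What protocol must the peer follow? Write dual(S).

μY = μY  (binder kept)
  ?Bool = !Bool
    ⊕{stop,err} = &{stop,err}  (select→offer)
      [stop]
        ?Str = !Str
          &{err,data} = ⊕{err,data}  (external→internal)
            [err]
              !Str = ?Str
                dual(end) = end
            [data]
              &{more,ok} = ⊕{more,ok}  (external→internal)
                [more]
                  dual(Y) = Y
                [ok]
                  dual(Y) = Y
      [err]
        ?Str = !Str
          !Int = ?Int
            ?Bool = !Bool
              dual(Y) = Y

μY.!Bool.&{stop: !Str.⊕{err: ?Str.end, data: ⊕{more: Y, ok: Y}}, err: !Str.?Int.!Bool.Y}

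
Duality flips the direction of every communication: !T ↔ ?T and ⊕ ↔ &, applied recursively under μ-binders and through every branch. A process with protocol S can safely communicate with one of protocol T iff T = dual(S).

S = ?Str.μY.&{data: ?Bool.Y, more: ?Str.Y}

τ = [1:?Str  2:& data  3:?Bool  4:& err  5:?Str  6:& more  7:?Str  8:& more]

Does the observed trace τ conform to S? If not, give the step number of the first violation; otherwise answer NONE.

4

@1 ?Str  match  now at μY.…
@2 & data  match  now at ?Bool.μY.…
@3 ?Bool  match  now at μY.…
@4 got & err, protocol expects & data or & more  ✗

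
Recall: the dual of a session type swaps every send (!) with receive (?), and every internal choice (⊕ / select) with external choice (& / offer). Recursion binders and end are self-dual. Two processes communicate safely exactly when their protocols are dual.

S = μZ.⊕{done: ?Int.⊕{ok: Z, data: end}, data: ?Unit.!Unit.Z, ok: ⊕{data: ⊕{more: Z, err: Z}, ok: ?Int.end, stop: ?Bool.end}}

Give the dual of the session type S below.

μZ.&{done: !Int.&{ok: Z, data: end}, data: !Unit.?Unit.Z, ok: &{data: &{more: Z, err: Z}, ok: !Int.end, stop: !Bool.end}}

μZ = μZ  (binder kept)
  ⊕{done,data,ok} = &{done,data,ok}  (internal→external)
    case done:
      ?Int = !Int
        ⊕{ok,data} = &{ok,data}  (internal→external)
          case ok:
            dual(Z) = Z
          case data:
            dual(end) = end
    case data:
      ?Unit = !Unit
        !Unit = ?Unit
          dual(Z) = Z
    case ok:
      ⊕{data,ok,stop} = &{data,ok,stop}  (internal→external)
        case data:
          ⊕{more,err} = &{more,err}  (internal→external)
            case more:
              dual(Z) = Z
            case err:
              dual(Z) = Z
        case ok:
          ?Int = !Int
            dual(end) = end
        case stop:
          ?Bool = !Bool
            dual(end) = end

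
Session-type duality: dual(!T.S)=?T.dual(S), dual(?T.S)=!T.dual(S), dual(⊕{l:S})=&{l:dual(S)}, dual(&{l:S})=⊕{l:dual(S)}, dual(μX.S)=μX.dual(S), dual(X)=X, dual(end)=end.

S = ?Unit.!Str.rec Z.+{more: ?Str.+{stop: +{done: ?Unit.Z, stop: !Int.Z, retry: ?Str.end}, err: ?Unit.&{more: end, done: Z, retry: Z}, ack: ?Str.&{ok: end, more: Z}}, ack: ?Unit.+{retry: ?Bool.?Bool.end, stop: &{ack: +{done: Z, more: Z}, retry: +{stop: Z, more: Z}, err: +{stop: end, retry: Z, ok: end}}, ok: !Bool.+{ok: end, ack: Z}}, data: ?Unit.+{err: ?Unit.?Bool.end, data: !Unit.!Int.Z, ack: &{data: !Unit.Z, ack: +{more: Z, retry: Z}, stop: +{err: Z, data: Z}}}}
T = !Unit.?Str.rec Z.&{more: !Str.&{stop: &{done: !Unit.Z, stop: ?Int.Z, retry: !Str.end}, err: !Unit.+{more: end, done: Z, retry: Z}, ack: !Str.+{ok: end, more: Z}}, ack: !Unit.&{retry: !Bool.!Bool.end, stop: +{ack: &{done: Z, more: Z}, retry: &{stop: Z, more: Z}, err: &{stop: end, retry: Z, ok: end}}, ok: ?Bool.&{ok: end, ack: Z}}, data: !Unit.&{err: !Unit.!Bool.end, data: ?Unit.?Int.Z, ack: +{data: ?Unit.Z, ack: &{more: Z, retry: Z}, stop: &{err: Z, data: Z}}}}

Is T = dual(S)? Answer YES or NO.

YES

?Unit | !Unit  match
  !Str | ?Str  match
    rec Z | rec Z  match (rec unchanged)
      +{more,ack,data} | &{more,ack,data}  match labels match
        [more]
          ?Str | !Str  match
            +{stop,err,ack} | &{stop,err,ack}  match labels match
              [stop]
                +{done,stop,retry} | &{done,stop,retry}  match labels match
                  [done]
                    ?Unit | !Unit  match
                      Z | Z  match
                  [stop]
                    !Int | ?Int  match
                      Z | Z  match
                  [retry]
                    ?Str | !Str  match
                      end | end  match
              [err]
                ?Unit | !Unit  match
                  &{more,done,retry} | +{more,done,retry}  match labels match
                    [more]
                      end | end  match
                    [done]
                      Z | Z  match
                    [retry]
                      Z | Z  match
              [ack]
                ?Str | !Str  match
                  &{ok,more} | +{ok,more}  match labels match
                    [ok]
                      end | end  match
                    [more]
                      Z | Z  match
        [ack]
          ?Unit | !Unit  match
            +{retry,stop,ok} | &{retry,stop,ok}  match labels match
              [retry]
                ?Bool | !Bool  match
                  ?Bool | !Bool  match
                    end | end  match
              [stop]
                &{ack,retry,err} | +{ack,retry,err}  match labels match
                  [ack]
                    +{done,more} | &{done,more}  match labels match
                      [done]
                        Z | Z  match
                      [more]
                        Z | Z  match
                  [retry]
                    +{stop,more} | &{stop,more}  match labels match
                      [stop]
                        Z | Z  match
                      [more]
                        Z | Z  match
                  [err]
                    +{stop,retry,ok} | &{stop,retry,ok}  match labels match
                      [stop]
                        end | end  match
                      [retry]
                        Z | Z  match
                      [ok]
                        end | end  match
              [ok]
                !Bool | ?Bool  match
                  +{ok,ack} | &{ok,ack}  match labels match
                    [ok]
                      end | end  match
                    [ack]
                      Z | Z  match
        [data]
          ?Unit | !Unit  match
            +{err,data,ack} | &{err,data,ack}  match labels match
              [err]
                ?Unit | !Unit  match
                  ?Bool | !Bool  match
                    end | end  match
              [data]
                !Unit | ?Unit  match
                  !Int | ?Int  match
                    Z | Z  match
              [ack]
                &{data,ack,stop} | +{data,ack,stop}  match labels match
                  [data]
                    !Unit | ?Unit  match
                      Z | Z  match
                  [ack]
                    +{more,retry} | &{more,retry}  match labels match
                      [more]
                        Z | Z  match
                      [retry]
                        Z | Z  match
                  [stop]
                    +{err,data} | &{err,data}  match labels match
                      [err]
                        Z | Z  match
                      [data]
                        Z | Z  match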